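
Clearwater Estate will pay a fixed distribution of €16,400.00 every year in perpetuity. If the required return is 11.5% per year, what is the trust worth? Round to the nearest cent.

€142608.70

Level perpetuity: PV = C / r = €16,400.00 / 0.115 = €142,608.70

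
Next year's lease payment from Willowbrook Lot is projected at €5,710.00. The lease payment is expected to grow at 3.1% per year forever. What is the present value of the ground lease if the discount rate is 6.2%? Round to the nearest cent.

€184193.55

Growing perpetuity: P = D₁ / (r − g) = €5,710.0000 / (0.062 − 0.031) = €184,193.55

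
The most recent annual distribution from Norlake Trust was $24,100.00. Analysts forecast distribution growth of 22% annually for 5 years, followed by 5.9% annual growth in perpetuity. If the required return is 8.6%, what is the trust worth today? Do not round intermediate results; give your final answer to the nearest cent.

D_1 = 29402.00000
D_2 = 35870.44000
D_3 = 43761.93680
D_4 = 53389.56290
D_5 = 65135.26673
Terminal value at year 5: TV = D_5×(1+g_2)/(r−g_2) = 68978.24747/0.027 = 2554749.90631
P_0 = D_1/(1+r)^1 + D_2/(1+r)^2 + D_3/(1+r)^3 + D_4/(1+r)^4 + D_5/(1+r)^5 + TV/(1+r)^5
    = 27073.66483 + 30414.24594 + 34167.01661 + 38382.83634 + 43118.84009 + 1691216.72799 = 1864373.33179

$1864373.33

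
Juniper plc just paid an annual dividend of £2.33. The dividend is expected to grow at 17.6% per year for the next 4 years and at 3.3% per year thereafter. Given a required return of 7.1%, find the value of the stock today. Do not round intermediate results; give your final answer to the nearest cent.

D_1 = 2.74008
D_2 = 3.22233
D_3 = 3.78946
D_4 = 4.45641
Terminal value at year 4: TV = D_4×(1+g_2)/(r−g_2) = 4.60347/0.038 = 121.14401
P_0 = D_1/(1+r)^1 + D_2/(1+r)^2 + D_3/(1+r)^3 + D_4/(1+r)^4 + TV/(1+r)^4
    = 2.55843 + 2.80926 + 3.08468 + 3.38709 + 92.07549 = 103.91495

£103.91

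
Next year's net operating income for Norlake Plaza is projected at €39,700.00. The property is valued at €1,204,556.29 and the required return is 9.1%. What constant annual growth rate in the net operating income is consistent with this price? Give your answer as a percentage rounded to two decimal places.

P = D₁/(r−g) ⇒ g = r − D₁/P = 0.091 − €39,700.00/€1,204,556.29 = 0.058042

5.80%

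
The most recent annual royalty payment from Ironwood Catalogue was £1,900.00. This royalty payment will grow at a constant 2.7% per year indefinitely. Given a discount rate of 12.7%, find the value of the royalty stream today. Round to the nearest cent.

£19513.00

D₁ = D₀ × (1 + g) = £1,900.00 × 1.027 = £1,951.3000
Growing perpetuity: P = D₁ / (r − g) = £1,951.3000 / (0.127 − 0.027) = £19,513.00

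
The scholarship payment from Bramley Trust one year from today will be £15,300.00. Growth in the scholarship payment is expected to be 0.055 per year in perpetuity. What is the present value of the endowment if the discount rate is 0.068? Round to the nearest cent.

£1176923.08

Growing perpetuity: P = D₁ / (r − g) = £15,300.0000 / (0.068 − 0.055) = £1,176,923.08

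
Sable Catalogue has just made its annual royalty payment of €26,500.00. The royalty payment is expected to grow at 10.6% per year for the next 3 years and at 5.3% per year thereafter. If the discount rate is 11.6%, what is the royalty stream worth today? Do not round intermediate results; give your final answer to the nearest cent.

€509212.02

D_1 = 29309.00000
D_2 = 32415.75400
D_3 = 35851.82392
Terminal value at year 3: TV = D_3×(1+g_2)/(r−g_2) = 37751.97059/0.063 = 599237.62844
P_0 = D_1/(1+r)^1 + D_2/(1+r)^2 + D_3/(1+r)^3 + TV/(1+r)^3
    = 26262.54480 + 26027.21734 + 25793.99855 + 431128.26143 = 509212.02212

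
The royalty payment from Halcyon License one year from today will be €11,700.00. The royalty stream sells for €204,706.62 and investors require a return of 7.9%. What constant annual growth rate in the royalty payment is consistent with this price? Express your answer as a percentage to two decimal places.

P = D₁/(r−g) ⇒ g = r − D₁/P = 0.079 − €11,700.00/€204,706.62 = 0.021845

2.18%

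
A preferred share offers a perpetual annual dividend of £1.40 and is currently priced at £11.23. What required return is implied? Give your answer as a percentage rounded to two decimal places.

P = C/r ⇒ r = C/P = £1.40/£11.23 = 0.124666

12.47%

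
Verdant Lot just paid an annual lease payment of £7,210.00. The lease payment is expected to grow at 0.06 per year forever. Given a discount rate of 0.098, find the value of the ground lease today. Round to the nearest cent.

D₁ = D₀ × (1 + g) = £7,210.00 × 1.06 = £7,642.6000
Growing perpetuity: P = D₁ / (r − g) = £7,642.6000 / (0.098 − 0.06) = £201,121.05

£201121.05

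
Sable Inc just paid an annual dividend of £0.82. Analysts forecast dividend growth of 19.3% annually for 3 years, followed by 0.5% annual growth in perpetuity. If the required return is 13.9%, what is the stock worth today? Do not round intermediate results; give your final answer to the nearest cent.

D_1 = 0.97826
D_2 = 1.16706
D_3 = 1.39231
Terminal value at year 3: TV = D_3×(1+g_2)/(r−g_2) = 1.39927/0.134 = 10.44231
P_0 = D_1/(1+r)^1 + D_2/(1+r)^2 + D_3/(1+r)^3 + TV/(1+r)^3
    = 0.85888 + 0.89960 + 0.94225 + 7.06684 = 9.76756

£9.77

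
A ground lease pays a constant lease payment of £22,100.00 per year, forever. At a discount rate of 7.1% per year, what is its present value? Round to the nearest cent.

Level perpetuity: PV = C / r = £22,100.00 / 0.071 = £311,267.61

£311267.61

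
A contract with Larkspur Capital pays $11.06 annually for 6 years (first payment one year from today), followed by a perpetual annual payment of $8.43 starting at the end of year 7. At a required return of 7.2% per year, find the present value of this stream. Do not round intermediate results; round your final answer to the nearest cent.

$129.54

PV of 6-year annuity: $11.06 × [1 − (1+0.072)^−6] / 0.072 = 52.39400
Perpetuity value at year 6: $8.43 / 0.072 = 117.08333
PV of perpetuity: 117.08333 / (1+0.072)^6 = 77.14830
Total PV = 52.39400 + 77.14830 = 129.54231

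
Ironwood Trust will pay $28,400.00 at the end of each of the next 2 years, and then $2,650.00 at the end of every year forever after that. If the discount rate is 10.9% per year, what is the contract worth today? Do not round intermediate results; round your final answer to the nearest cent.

PV of 2-year annuity: $28,400.00 × [1 − (1+0.109)^−2] / 0.109 = 48700.32141
Perpetuity value at year 2: $2,650.00 / 0.109 = 24311.92661
PV of perpetuity: 24311.92661 / (1+0.109)^2 = 19767.70647
Total PV = 48700.32141 + 19767.70647 = 68468.02789

$68468.03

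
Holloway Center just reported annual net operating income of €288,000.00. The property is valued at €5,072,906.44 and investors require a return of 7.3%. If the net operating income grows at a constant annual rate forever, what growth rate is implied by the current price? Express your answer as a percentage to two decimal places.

1.54%

P = D₀(1+g)/(r−g) ⇒ P(r−g) = D₀(1+g) ⇒ g(P+D₀) = P·r − D₀
g = (P·r − D₀)/(P + D₀) = (€5,072,906.44×0.073 − €288,000.00) / (€5,072,906.44 + €288,000.00) = 0.015356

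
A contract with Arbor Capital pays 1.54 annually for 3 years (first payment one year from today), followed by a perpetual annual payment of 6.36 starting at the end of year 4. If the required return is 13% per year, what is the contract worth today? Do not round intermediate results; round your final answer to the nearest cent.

37.54

PV of 3-year annuity: 1.54 × [1 − (1+0.13)^−3] / 0.13 = 3.63618
Perpetuity value at year 3: 6.36 / 0.13 = 48.92308
PV of perpetuity: 48.92308 / (1+0.13)^3 = 33.90615
Total PV = 3.63618 + 33.90615 = 37.54232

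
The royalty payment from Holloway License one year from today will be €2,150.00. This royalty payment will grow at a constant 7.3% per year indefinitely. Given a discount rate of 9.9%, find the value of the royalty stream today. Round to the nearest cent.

Growing perpetuity: P = D₁ / (r − g) = €2,150.0000 / (0.099 − 0.073) = €82,692.31

€82692.31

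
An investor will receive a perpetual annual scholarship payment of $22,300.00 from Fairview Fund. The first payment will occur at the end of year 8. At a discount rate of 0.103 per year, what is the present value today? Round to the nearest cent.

Value at end of year 7: C / r = $22,300.00 / 0.103 = $216,504.8544
Discount to today: PV = $216,504.8544 / (1 + 0.103)^7 = $216,504.8544 / 1.986226 = $109,003.15

$109003.15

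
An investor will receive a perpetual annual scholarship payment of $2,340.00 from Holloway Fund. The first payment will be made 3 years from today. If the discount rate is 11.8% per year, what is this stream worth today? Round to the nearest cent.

$15865.37

Value at end of year 2: C / r = $2,340.00 / 0.118 = $19,830.5085
Discount to today: PV = $19,830.5085 / (1 + 0.118)^2 = $19,830.5085 / 1.249924 = $15,865.37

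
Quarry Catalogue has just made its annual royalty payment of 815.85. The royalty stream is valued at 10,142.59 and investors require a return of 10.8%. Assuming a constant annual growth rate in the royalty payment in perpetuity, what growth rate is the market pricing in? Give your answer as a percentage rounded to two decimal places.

2.55%

P = D₀(1+g)/(r−g) ⇒ P(r−g) = D₀(1+g) ⇒ g(P+D₀) = P·r − D₀
g = (P·r − D₀)/(P + D₀) = (10,142.59×0.108 − 815.85) / (10,142.59 + 815.85) = 0.025510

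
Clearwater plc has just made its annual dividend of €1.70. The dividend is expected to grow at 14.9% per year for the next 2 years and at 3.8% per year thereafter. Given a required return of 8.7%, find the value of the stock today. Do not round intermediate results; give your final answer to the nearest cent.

€43.93

D_1 = 1.95330
D_2 = 2.24434
Terminal value at year 2: TV = D_2×(1+g_2)/(r−g_2) = 2.32963/0.049 = 47.54340
P_0 = D_1/(1+r)^1 + D_2/(1+r)^2 + TV/(1+r)^2
    = 1.79696 + 1.89946 + 40.23752 = 43.93394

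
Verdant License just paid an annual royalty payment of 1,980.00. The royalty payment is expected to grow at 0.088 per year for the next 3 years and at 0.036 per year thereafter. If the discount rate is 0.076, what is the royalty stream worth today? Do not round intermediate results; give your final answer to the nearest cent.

59090.44

D_1 = 2154.24000
D_2 = 2343.81312
D_3 = 2550.06867
Terminal value at year 3: TV = D_3×(1+g_2)/(r−g_2) = 2641.87115/0.04 = 66046.77867
P_0 = D_1/(1+r)^1 + D_2/(1+r)^2 + D_3/(1+r)^3 + TV/(1+r)^3
    = 2002.08178 + 2024.40983 + 2046.98690 + 53016.96059 = 59090.43910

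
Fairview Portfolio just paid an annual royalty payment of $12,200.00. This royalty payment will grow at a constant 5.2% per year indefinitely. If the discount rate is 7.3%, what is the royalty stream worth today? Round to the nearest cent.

$611161.90

D₁ = D₀ × (1 + g) = $12,200.00 × 1.052 = $12,834.4000
Growing perpetuity: P = D₁ / (r − g) = $12,834.4000 / (0.073 − 0.052) = $611,161.90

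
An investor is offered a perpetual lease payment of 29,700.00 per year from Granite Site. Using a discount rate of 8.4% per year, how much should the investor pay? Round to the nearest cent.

Level perpetuity: PV = C / r = 29,700.00 / 0.084 = 353,571.43

353571.43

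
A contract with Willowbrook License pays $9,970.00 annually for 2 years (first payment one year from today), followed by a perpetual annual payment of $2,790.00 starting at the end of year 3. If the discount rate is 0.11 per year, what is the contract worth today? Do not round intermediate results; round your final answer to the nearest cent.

$37659.55

PV of 2-year annuity: $9,970.00 × [1 − (1+0.11)^−2] / 0.11 = 17073.85764
Perpetuity value at year 2: $2,790.00 / 0.11 = 25363.63636
PV of perpetuity: 25363.63636 / (1+0.11)^2 = 20585.69626
Total PV = 17073.85764 + 20585.69626 = 37659.55390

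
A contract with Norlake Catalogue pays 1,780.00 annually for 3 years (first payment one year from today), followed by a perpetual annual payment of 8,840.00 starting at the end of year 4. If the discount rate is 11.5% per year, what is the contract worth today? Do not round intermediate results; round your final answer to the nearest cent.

59765.87

PV of 3-year annuity: 1,780.00 × [1 − (1+0.115)^−3] / 0.115 = 4312.26251
Perpetuity value at year 3: 8,840.00 / 0.115 = 76869.56522
PV of perpetuity: 76869.56522 / (1+0.115)^3 = 55453.60984
Total PV = 4312.26251 + 55453.60984 = 59765.87235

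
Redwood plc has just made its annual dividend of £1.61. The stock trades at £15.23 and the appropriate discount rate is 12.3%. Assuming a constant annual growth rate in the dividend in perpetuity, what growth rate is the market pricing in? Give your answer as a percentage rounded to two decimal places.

1.56%

P = D₀(1+g)/(r−g) ⇒ P(r−g) = D₀(1+g) ⇒ g(P+D₀) = P·r − D₀
g = (P·r − D₀)/(P + D₀) = (£15.23×0.123 − £1.61) / (£15.23 + £1.61) = 0.015635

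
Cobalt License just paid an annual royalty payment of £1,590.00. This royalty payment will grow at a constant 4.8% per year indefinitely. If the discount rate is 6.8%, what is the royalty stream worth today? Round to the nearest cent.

D₁ = D₀ × (1 + g) = £1,590.00 × 1.048 = £1,666.3200
Growing perpetuity: P = D₁ / (r − g) = £1,666.3200 / (0.068 − 0.048) = £83,316.00

£83316.00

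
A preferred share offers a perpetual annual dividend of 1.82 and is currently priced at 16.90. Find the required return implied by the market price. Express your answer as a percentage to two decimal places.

10.77%

P = C/r ⇒ r = C/P = 1.82/16.90 = 0.107692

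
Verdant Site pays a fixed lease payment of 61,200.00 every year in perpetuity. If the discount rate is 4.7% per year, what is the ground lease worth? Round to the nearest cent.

Level perpetuity: PV = C / r = 61,200.00 / 0.047 = 1,302,127.66

1302127.66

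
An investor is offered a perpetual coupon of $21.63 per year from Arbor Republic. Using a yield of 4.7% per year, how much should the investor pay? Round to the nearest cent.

$460.21

Level perpetuity: PV = C / r = $21.63 / 0.047 = $460.21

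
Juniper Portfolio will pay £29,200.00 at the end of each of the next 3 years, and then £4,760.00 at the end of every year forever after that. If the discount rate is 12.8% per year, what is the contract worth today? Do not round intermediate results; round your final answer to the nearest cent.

£95090.61

PV of 3-year annuity: £29,200.00 × [1 − (1+0.128)^−3] / 0.128 = 69180.47132
Perpetuity value at year 3: £4,760.00 / 0.128 = 37187.50000
PV of perpetuity: 37187.50000 / (1+0.128)^3 = 25910.13550
Total PV = 69180.47132 + 25910.13550 = 95090.60682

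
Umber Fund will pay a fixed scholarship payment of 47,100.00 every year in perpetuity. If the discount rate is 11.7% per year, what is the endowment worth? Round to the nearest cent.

Level perpetuity: PV = C / r = 47,100.00 / 0.117 = 402,564.10

402564.10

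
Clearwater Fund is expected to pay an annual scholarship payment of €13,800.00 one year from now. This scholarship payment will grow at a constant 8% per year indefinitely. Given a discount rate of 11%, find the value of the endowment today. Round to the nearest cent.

Growing perpetuity: P = D₁ / (r − g) = €13,800.0000 / (0.11 − 0.08) = €460,000.00

€460000.00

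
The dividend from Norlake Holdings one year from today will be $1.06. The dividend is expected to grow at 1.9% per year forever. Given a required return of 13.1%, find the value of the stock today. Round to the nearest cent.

$9.46

Growing perpetuity: P = D₁ / (r − g) = $1.0600 / (0.131 − 0.019) = $9.46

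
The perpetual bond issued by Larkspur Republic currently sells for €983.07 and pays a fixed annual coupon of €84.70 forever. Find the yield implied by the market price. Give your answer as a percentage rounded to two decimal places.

P = C/r ⇒ r = C/P = €84.70/€983.07 = 0.086159

8.62%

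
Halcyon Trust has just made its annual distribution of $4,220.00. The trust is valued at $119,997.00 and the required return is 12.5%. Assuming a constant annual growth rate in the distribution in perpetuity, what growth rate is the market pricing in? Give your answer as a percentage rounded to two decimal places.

8.68%

P = D₀(1+g)/(r−g) ⇒ P(r−g) = D₀(1+g) ⇒ g(P+D₀) = P·r − D₀
g = (P·r − D₀)/(P + D₀) = ($119,997.00×0.125 − $4,220.00) / ($119,997.00 + $4,220.00) = 0.086781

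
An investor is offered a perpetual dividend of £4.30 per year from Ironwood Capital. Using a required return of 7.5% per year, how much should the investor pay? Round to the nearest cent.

Level perpetuity: PV = C / r = £4.30 / 0.075 = £57.33

£57.33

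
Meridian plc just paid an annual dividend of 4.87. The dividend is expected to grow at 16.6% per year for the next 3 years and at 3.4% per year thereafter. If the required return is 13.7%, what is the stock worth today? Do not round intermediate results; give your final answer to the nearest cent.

D_1 = 5.67842
D_2 = 6.62104
D_3 = 7.72013
Terminal value at year 3: TV = D_3×(1+g_2)/(r−g_2) = 7.98261/0.103 = 77.50111
P_0 = D_1/(1+r)^1 + D_2/(1+r)^2 + D_3/(1+r)^3 + TV/(1+r)^3
    = 4.99421 + 5.12159 + 5.25222 + 52.72621 = 68.09424

68.09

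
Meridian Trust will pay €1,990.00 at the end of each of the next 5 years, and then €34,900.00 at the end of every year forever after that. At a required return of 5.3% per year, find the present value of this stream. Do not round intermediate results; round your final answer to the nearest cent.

€517181.39

PV of 5-year annuity: €1,990.00 × [1 − (1+0.053)^−5] / 0.053 = 8544.67546
Perpetuity value at year 5: €34,900.00 / 0.053 = 658490.56604
PV of perpetuity: 658490.56604 / (1+0.053)^5 = 508636.70998
Total PV = 8544.67546 + 508636.70998 = 517181.38544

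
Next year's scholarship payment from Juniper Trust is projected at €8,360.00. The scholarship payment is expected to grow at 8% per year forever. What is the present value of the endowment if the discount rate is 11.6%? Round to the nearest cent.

Growing perpetuity: P = D₁ / (r − g) = €8,360.0000 / (0.116 − 0.08) = €232,222.22

€232222.22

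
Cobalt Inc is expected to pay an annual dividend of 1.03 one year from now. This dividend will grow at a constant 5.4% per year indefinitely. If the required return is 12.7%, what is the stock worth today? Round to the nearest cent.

14.11

Growing perpetuity: P = D₁ / (r − g) = 1.0300 / (0.127 − 0.054) = 14.11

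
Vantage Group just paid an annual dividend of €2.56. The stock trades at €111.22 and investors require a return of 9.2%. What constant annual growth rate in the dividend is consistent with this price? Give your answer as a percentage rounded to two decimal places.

P = D₀(1+g)/(r−g) ⇒ P(r−g) = D₀(1+g) ⇒ g(P+D₀) = P·r − D₀
g = (P·r − D₀)/(P + D₀) = (€111.22×0.092 − €2.56) / (€111.22 + €2.56) = 0.067430

6.74%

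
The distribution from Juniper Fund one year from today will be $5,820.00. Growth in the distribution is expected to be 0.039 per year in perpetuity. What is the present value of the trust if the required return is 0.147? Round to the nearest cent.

Growing perpetuity: P = D₁ / (r − g) = $5,820.0000 / (0.147 − 0.039) = $53,888.89

$53888.89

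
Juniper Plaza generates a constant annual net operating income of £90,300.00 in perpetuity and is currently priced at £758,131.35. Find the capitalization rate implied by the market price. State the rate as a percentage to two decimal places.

11.91%

P = C/r ⇒ r = C/P = £90,300.00/£758,131.35 = 0.119109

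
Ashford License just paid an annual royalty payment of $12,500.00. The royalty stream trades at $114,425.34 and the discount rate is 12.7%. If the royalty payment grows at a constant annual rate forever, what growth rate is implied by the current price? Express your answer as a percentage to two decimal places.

P = D₀(1+g)/(r−g) ⇒ P(r−g) = D₀(1+g) ⇒ g(P+D₀) = P·r − D₀
g = (P·r − D₀)/(P + D₀) = ($114,425.34×0.127 − $12,500.00) / ($114,425.34 + $12,500.00) = 0.016010

1.60%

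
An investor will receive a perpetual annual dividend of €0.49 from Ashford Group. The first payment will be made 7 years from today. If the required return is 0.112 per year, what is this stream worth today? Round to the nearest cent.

€2.31

Value at end of year 6: C / r = €0.49 / 0.112 = €4.3750
Discount to today: PV = €4.3750 / (1 + 0.112)^6 = €4.3750 / 1.890727 = €2.31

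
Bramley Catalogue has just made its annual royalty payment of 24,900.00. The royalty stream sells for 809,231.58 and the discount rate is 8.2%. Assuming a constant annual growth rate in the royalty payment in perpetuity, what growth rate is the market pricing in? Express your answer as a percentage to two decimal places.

4.97%

P = D₀(1+g)/(r−g) ⇒ P(r−g) = D₀(1+g) ⇒ g(P+D₀) = P·r − D₀
g = (P·r − D₀)/(P + D₀) = (809,231.58×0.082 − 24,900.00) / (809,231.58 + 24,900.00) = 0.049701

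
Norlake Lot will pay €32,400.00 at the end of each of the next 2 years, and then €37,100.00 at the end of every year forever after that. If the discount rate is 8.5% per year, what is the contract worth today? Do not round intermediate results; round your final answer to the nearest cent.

€428146.35

PV of 2-year annuity: €32,400.00 × [1 − (1+0.085)^−2] / 0.085 = 57384.10244
Perpetuity value at year 2: €37,100.00 / 0.085 = 436470.58824
PV of perpetuity: 436470.58824 / (1+0.085)^2 = 370762.24871
Total PV = 57384.10244 + 370762.24871 = 428146.35115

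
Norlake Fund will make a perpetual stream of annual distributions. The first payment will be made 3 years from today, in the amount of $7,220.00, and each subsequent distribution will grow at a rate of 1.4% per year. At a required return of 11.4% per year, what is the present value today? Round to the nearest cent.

$58179.08

Value at end of year 2: C₁ / (r − g) = $7,220.00 / (0.114 − 0.014) = $72,200.0000
Discount to today: PV = $72,200.0000 / (1 + 0.114)^2 = $72,200.0000 / 1.240996 = $58,179.08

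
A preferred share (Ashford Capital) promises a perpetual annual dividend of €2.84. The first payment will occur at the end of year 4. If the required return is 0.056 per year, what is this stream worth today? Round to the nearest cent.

€43.07

Value at end of year 3: C / r = €2.84 / 0.056 = €50.7143
Discount to today: PV = €50.7143 / (1 + 0.056)^3 = €50.7143 / 1.177584 = €43.07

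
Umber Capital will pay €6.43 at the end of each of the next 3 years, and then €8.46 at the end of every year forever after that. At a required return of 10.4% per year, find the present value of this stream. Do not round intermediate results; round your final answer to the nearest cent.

PV of 3-year annuity: €6.43 × [1 − (1+0.104)^−3] / 0.104 = 15.87852
Perpetuity value at year 3: €8.46 / 0.104 = 81.34615
PV of perpetuity: 81.34615 / (1+0.104)^3 = 60.45466
Total PV = 15.87852 + 60.45466 = 76.33318

€76.33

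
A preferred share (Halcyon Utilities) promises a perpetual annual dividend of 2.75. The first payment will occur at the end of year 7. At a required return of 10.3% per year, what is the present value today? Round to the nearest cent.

Value at end of year 6: C / r = 2.75 / 0.103 = 26.6990
Discount to today: PV = 26.6990 / (1 + 0.103)^6 = 26.6990 / 1.800749 = 14.83

14.83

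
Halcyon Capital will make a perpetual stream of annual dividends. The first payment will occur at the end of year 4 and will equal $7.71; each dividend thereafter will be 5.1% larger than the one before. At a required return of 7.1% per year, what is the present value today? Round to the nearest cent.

$313.80

Value at end of year 3: C₁ / (r − g) = $7.71 / (0.071 − 0.051) = $385.5000
Discount to today: PV = $385.5000 / (1 + 0.071)^3 = $385.5000 / 1.228481 = $313.80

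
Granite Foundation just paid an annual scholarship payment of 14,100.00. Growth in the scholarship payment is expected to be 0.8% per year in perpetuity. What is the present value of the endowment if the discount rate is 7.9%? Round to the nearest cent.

D₁ = D₀ × (1 + g) = 14,100.00 × 1.008 = 14,212.8000
Growing perpetuity: P = D₁ / (r − g) = 14,212.8000 / (0.079 − 0.008) = 200,180.28

200180.28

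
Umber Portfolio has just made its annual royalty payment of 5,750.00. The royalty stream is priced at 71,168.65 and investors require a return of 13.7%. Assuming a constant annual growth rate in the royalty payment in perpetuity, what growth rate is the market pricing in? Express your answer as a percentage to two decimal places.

P = D₀(1+g)/(r−g) ⇒ P(r−g) = D₀(1+g) ⇒ g(P+D₀) = P·r − D₀
g = (P·r − D₀)/(P + D₀) = (71,168.65×0.137 − 5,750.00) / (71,168.65 + 5,750.00) = 0.052004

5.20%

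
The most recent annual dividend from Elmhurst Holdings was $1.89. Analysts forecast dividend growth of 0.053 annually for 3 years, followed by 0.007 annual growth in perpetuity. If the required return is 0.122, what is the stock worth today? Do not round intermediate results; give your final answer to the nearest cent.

D_1 = 1.99017
D_2 = 2.09565
D_3 = 2.20672
Terminal value at year 3: TV = D_3×(1+g_2)/(r−g_2) = 2.22217/0.115 = 19.32318
P_0 = D_1/(1+r)^1 + D_2/(1+r)^2 + D_3/(1+r)^3 + TV/(1+r)^3
    = 1.77377 + 1.66469 + 1.56231 + 13.68044 = 18.68121

$18.68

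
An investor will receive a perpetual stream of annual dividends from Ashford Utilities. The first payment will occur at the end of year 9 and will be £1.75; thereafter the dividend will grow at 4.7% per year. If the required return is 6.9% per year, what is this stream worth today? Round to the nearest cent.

Value at end of year 8: C₁ / (r − g) = £1.75 / (0.069 − 0.047) = £79.5455
Discount to today: PV = £79.5455 / (1 + 0.069)^8 = £79.5455 / 1.705382 = £46.64

£46.64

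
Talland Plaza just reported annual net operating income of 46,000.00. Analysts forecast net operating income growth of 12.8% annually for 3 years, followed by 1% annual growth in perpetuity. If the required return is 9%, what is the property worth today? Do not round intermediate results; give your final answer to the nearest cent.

791478.70

D_1 = 51888.00000
D_2 = 58529.66400
D_3 = 66021.46099
Terminal value at year 3: TV = D_3×(1+g_2)/(r−g_2) = 66681.67560/0.08 = 833520.94502
P_0 = D_1/(1+r)^1 + D_2/(1+r)^2 + D_3/(1+r)^3 + TV/(1+r)^3
    = 47603.66972 + 49263.24720 + 50980.68151 + 643631.10403 = 791478.70247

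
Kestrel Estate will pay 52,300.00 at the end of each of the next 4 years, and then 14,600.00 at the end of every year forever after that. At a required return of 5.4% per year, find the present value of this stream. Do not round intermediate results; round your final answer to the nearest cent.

402819.86

PV of 4-year annuity: 52,300.00 × [1 − (1+0.054)^−4] / 0.054 = 183742.92953
Perpetuity value at year 4: 14,600.00 / 0.054 = 270370.37037
PV of perpetuity: 270370.37037 / (1+0.054)^4 = 219076.93306
Total PV = 183742.92953 + 219076.93306 = 402819.86259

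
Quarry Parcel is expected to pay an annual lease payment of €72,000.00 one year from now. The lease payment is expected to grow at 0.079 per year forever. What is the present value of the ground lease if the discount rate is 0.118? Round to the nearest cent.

Growing perpetuity: P = D₁ / (r − g) = €72,000.0000 / (0.118 − 0.079) = €1,846,153.85

€1846153.85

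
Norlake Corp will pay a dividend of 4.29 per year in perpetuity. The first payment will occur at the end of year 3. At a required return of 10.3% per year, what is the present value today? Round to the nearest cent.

Value at end of year 2: C / r = 4.29 / 0.103 = 41.6505
Discount to today: PV = 41.6505 / (1 + 0.103)^2 = 41.6505 / 1.216609 = 34.23

34.23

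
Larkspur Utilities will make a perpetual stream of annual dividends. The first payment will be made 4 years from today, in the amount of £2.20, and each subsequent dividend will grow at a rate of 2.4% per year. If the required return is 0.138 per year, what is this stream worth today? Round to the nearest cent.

£13.09

Value at end of year 3: C₁ / (r − g) = £2.20 / (0.138 − 0.024) = £19.2982
Discount to today: PV = £19.2982 / (1 + 0.138)^3 = £19.2982 / 1.473760 = £13.09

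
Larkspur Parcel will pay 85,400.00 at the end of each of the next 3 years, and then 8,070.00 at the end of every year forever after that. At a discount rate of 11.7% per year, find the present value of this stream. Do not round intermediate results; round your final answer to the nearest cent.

255669.67

PV of 3-year annuity: 85,400.00 × [1 − (1+0.117)^−3] / 0.117 = 206178.45442
Perpetuity value at year 3: 8,070.00 / 0.117 = 68974.35897
PV of perpetuity: 68974.35897 / (1+0.117)^3 = 49491.21931
Total PV = 206178.45442 + 49491.21931 = 255669.67373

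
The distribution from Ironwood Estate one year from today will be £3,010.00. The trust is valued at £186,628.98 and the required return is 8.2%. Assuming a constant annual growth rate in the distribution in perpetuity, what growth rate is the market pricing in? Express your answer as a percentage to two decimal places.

P = D₁/(r−g) ⇒ g = r − D₁/P = 0.082 − £3,010.00/£186,628.98 = 0.065872

6.59%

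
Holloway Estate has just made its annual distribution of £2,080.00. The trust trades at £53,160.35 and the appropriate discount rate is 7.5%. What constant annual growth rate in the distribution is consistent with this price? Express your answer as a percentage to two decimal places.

3.45%

P = D₀(1+g)/(r−g) ⇒ P(r−g) = D₀(1+g) ⇒ g(P+D₀) = P·r − D₀
g = (P·r − D₀)/(P + D₀) = (£53,160.35×0.075 − £2,080.00) / (£53,160.35 + £2,080.00) = 0.034522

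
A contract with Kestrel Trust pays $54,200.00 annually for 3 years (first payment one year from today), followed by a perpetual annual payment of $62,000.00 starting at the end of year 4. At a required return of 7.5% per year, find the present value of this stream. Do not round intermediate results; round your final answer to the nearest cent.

$806382.57

PV of 3-year annuity: $54,200.00 × [1 − (1+0.075)^−3] / 0.075 = 140948.49510
Perpetuity value at year 3: $62,000.00 / 0.075 = 826666.66667
PV of perpetuity: 826666.66667 / (1+0.075)^3 = 665434.07079
Total PV = 140948.49510 + 665434.07079 = 806382.56590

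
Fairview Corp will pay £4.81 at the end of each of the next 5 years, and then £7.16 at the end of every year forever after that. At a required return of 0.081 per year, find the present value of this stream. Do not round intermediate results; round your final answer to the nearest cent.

PV of 5-year annuity: £4.81 × [1 − (1+0.081)^−5] / 0.081 = 19.15442
Perpetuity value at year 5: £7.16 / 0.081 = 88.39506
PV of perpetuity: 88.39506 / (1+0.081)^5 = 59.88245
Total PV = 19.15442 + 59.88245 = 79.03687

£79.04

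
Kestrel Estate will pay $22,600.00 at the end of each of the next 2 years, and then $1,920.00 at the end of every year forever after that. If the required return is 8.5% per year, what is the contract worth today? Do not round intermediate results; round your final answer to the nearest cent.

PV of 2-year annuity: $22,600.00 × [1 − (1+0.085)^−2] / 0.085 = 40027.18257
Perpetuity value at year 2: $1,920.00 / 0.085 = 22588.23529
PV of perpetuity: 22588.23529 / (1+0.085)^2 = 19187.69589
Total PV = 40027.18257 + 19187.69589 = 59214.87846

$59214.88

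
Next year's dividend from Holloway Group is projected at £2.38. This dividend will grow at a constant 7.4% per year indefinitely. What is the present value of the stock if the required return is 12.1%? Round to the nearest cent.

£50.64

Growing perpetuity: P = D₁ / (r − g) = £2.3800 / (0.121 − 0.074) = £50.64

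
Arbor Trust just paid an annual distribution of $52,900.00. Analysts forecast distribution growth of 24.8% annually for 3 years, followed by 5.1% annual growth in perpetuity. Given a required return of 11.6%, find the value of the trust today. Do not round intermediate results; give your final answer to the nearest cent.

D_1 = 66019.20000
D_2 = 82391.96160
D_3 = 102825.16808
Terminal value at year 3: TV = D_3×(1+g_2)/(r−g_2) = 108069.25165/0.065 = 1662603.87152
P_0 = D_1/(1+r)^1 + D_2/(1+r)^2 + D_3/(1+r)^3 + TV/(1+r)^3
    = 59156.98925 + 66154.05249 + 73978.72537 + 1196179.08247 = 1395468.84958

$1395468.85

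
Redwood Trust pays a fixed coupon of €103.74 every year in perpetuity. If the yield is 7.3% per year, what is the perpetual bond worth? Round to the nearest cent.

€1421.10

Level perpetuity: PV = C / r = €103.74 / 0.073 = €1,421.10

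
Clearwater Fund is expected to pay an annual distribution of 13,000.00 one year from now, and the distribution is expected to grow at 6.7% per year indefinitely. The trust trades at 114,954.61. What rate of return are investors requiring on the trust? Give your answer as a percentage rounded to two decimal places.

P = D₁/(r − g) ⇒ r = D₁/P + g = 13,000.0000/114,954.61 + 0.067 = 0.113088 + 0.067 = 0.180088

18.01%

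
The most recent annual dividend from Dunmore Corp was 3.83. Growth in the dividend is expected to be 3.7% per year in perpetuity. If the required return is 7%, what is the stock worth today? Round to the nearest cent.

D₁ = D₀ × (1 + g) = 3.83 × 1.037 = 3.9717
Growing perpetuity: P = D₁ / (r − g) = 3.9717 / (0.07 − 0.037) = 120.35

120.35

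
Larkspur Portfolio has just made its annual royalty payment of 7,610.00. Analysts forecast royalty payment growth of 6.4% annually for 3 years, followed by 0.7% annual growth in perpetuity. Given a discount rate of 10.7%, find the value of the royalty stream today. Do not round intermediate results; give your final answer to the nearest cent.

89146.87

D_1 = 8097.04000
D_2 = 8615.25056
D_3 = 9166.62660
Terminal value at year 3: TV = D_3×(1+g_2)/(r−g_2) = 9230.79298/0.1 = 92307.92982
P_0 = D_1/(1+r)^1 + D_2/(1+r)^2 + D_3/(1+r)^3 + TV/(1+r)^3
    = 7314.39928 + 7030.28079 + 6757.19852 + 68044.98906 = 89146.86764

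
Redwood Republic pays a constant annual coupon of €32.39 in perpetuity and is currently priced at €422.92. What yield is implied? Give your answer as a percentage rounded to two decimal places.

P = C/r ⇒ r = C/P = €32.39/€422.92 = 0.076587

7.66%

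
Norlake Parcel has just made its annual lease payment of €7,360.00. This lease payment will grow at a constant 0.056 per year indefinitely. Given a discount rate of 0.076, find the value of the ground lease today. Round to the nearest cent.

€388608.00

D₁ = D₀ × (1 + g) = €7,360.00 × 1.056 = €7,772.1600
Growing perpetuity: P = D₁ / (r − g) = €7,772.1600 / (0.076 − 0.056) = €388,608.00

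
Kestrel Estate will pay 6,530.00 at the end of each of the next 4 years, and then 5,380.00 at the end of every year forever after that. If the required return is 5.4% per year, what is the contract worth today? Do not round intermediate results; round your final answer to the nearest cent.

103669.87

PV of 4-year annuity: 6,530.00 × [1 − (1+0.054)^−4] / 0.054 = 22941.51682
Perpetuity value at year 4: 5,380.00 / 0.054 = 99629.62963
PV of perpetuity: 99629.62963 / (1+0.054)^4 = 80728.34931
Total PV = 22941.51682 + 80728.34931 = 103669.86613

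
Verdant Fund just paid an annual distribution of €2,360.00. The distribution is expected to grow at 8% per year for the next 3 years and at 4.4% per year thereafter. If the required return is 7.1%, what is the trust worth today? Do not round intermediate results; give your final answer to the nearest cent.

D_1 = 2548.80000
D_2 = 2752.70400
D_3 = 2972.92032
Terminal value at year 3: TV = D_3×(1+g_2)/(r−g_2) = 3103.72881/0.027 = 114952.91904
P_0 = D_1/(1+r)^1 + D_2/(1+r)^2 + D_3/(1+r)^3 + TV/(1+r)^3
    = 2379.83193 + 2399.83052 + 2419.99716 + 93573.22365 = 100772.88327

€100772.88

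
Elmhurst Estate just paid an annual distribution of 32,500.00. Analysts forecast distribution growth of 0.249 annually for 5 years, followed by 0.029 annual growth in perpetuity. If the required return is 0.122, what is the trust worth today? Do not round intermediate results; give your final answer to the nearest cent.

841448.65

D_1 = 40592.50000
D_2 = 50700.03250
D_3 = 63324.34059
D_4 = 79092.10140
D_5 = 98786.03465
Terminal value at year 5: TV = D_5×(1+g_2)/(r−g_2) = 101650.82965/0.093 = 1093019.67369
P_0 = D_1/(1+r)^1 + D_2/(1+r)^2 + D_3/(1+r)^3 + D_4/(1+r)^4 + D_5/(1+r)^5 + TV/(1+r)^5
    = 36178.69875 + 40273.79210 + 44832.41207 + 49907.02555 + 55556.03825 + 614700.68128 = 841448.64801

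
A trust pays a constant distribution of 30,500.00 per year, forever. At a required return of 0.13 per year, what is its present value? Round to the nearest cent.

234615.38

Level perpetuity: PV = C / r = 30,500.00 / 0.13 = 234,615.38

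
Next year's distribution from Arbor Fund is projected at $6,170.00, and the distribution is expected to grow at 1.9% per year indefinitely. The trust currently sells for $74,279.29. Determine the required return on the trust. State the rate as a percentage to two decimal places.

P = D₁/(r − g) ⇒ r = D₁/P + g = $6,170.0000/$74,279.29 + 0.019 = 0.083065 + 0.019 = 0.102065

10.21%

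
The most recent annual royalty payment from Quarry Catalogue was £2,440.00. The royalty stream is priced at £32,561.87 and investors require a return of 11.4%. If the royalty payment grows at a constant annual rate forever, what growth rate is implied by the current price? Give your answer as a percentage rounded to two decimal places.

3.63%

P = D₀(1+g)/(r−g) ⇒ P(r−g) = D₀(1+g) ⇒ g(P+D₀) = P·r − D₀
g = (P·r − D₀)/(P + D₀) = (£32,561.87×0.114 − £2,440.00) / (£32,561.87 + £2,440.00) = 0.036342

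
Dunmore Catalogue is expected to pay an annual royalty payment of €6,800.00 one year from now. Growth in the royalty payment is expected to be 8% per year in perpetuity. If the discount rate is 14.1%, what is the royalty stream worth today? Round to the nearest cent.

Growing perpetuity: P = D₁ / (r − g) = €6,800.0000 / (0.141 − 0.08) = €111,475.41

€111475.41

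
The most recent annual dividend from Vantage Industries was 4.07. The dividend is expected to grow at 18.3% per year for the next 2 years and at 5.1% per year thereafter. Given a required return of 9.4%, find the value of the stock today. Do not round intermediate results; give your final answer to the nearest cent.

125.48

D_1 = 4.81481
D_2 = 5.69592
Terminal value at year 2: TV = D_2×(1+g_2)/(r−g_2) = 5.98641/0.043 = 139.21889
P_0 = D_1/(1+r)^1 + D_2/(1+r)^2 + TV/(1+r)^2
    = 4.40111 + 4.75915 + 116.32244 = 125.48270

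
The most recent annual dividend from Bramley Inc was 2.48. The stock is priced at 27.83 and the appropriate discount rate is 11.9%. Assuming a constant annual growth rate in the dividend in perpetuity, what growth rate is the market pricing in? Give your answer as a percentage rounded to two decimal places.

2.74%

P = D₀(1+g)/(r−g) ⇒ P(r−g) = D₀(1+g) ⇒ g(P+D₀) = P·r − D₀
g = (P·r − D₀)/(P + D₀) = (27.83×0.119 − 2.48) / (27.83 + 2.48) = 0.027442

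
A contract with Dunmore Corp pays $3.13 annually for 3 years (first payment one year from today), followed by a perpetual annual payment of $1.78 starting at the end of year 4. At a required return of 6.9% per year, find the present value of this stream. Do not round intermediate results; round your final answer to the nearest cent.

$29.35

PV of 3-year annuity: $3.13 × [1 − (1+0.069)^−3] / 0.069 = 8.22914
Perpetuity value at year 3: $1.78 / 0.069 = 25.79710
PV of perpetuity: 25.79710 / (1+0.069)^3 = 21.11727
Total PV = 8.22914 + 21.11727 = 29.34641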